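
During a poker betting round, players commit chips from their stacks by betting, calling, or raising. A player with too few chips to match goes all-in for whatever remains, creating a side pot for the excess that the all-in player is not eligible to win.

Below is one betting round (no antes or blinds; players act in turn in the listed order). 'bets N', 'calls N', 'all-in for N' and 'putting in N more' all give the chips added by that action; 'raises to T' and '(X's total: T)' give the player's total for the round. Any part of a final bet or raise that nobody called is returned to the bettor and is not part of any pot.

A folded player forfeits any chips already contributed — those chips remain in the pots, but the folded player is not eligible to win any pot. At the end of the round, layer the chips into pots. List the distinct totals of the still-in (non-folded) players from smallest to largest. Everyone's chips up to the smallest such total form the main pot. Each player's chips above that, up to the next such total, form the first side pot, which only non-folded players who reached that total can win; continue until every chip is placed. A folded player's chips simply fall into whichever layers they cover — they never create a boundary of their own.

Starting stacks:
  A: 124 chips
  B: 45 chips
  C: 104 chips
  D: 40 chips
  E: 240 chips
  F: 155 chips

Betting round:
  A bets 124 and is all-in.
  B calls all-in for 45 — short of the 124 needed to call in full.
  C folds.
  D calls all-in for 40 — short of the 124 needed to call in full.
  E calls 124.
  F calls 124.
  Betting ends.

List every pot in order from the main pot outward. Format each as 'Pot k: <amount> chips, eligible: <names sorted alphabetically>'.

Pot 1: 200 chips, eligible: A, B, D, E, F
Pot 2: 20 chips, eligible: A, B, E, F
Pot 3: 237 chips, eligible: A, E, F

Derivation:
Contributions: A=124, B=45, D=40, E=124, F=124
Folded: C
Pot levels (distinct totals of non-folded players): 40, 45, 124
Layer 1-40: 40 each from A, B, D, E, F = 40*5 = 200 chips; eligible A, B, D, E, F
Layer 41-45: 5 each from A, B, E, F = 5*4 = 20 chips; eligible A, B, E, F
Layer 46-124: 79 each from A, E, F = 79*3 = 237 chips; eligible A, E, F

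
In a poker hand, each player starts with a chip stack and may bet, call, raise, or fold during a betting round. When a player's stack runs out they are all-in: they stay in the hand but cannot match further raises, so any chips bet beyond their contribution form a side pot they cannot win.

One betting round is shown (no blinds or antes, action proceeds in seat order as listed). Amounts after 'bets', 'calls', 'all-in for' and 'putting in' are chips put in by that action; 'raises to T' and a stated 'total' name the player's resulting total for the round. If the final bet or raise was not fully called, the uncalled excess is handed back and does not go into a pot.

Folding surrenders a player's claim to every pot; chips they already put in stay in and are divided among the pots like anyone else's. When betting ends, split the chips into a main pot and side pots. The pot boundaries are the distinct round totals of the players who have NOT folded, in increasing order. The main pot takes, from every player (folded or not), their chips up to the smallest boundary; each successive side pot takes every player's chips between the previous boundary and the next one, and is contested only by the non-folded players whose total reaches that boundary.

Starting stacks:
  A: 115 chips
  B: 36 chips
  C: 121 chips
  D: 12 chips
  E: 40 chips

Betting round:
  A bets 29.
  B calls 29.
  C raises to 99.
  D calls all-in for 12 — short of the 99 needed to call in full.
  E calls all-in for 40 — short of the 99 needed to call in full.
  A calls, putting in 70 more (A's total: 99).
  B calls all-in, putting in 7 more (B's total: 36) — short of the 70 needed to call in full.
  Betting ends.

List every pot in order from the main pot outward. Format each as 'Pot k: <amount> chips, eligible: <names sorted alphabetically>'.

Pot 1: 60 chips, eligible: A, B, C, D, E
Pot 2: 96 chips, eligible: A, B, C, E
Pot 3: 12 chips, eligible: A, C, E
Pot 4: 118 chips, eligible: A, C

Derivation:
Contributions: A=99, B=36, C=99, D=12, E=40
Pot levels (distinct totals of non-folded players): 12, 36, 40, 99
Layer 1-12: 12 each from A, B, C, D, E = 12*5 = 60 chips; eligible A, B, C, D, E
Layer 13-36: 24 each from A, B, C, E = 24*4 = 96 chips; eligible A, B, C, E
Layer 37-40: 4 each from A, C, E = 4*3 = 12 chips; eligible A, C, E
Layer 41-99: 59 each from A, C = 59*2 = 118 chips; eligible A, C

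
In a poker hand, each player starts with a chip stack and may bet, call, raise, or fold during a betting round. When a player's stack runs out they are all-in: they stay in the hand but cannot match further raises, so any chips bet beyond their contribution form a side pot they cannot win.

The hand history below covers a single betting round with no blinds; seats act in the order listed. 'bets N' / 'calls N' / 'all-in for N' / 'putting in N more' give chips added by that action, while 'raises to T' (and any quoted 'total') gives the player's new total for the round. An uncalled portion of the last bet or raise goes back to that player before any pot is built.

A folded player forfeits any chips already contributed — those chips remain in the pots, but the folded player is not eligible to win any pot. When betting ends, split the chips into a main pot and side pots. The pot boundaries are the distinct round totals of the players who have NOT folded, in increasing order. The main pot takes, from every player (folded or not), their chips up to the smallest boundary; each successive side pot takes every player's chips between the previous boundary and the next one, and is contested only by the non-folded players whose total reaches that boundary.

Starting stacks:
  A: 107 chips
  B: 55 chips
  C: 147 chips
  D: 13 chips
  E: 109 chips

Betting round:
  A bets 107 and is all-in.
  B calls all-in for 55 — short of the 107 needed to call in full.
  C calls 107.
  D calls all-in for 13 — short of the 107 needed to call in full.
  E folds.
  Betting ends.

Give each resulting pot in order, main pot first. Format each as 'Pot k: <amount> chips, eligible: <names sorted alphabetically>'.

Contributions: A=107, B=55, C=107, D=13
Folded: E
Pot levels (distinct totals of non-folded players): 13, 55, 107
Layer 1-13: 13 each from A, B, C, D = 13*4 = 52 chips; eligible A, B, C, D
Layer 14-55: 42 each from A, B, C = 42*3 = 126 chips; eligible A, B, C
Layer 56-107: 52 each from A, C = 52*2 = 104 chips; eligible A, C

Pot 1: 52 chips, eligible: A, B, C, D
Pot 2: 126 chips, eligible: A, B, C
Pot 3: 104 chips, eligible: A, C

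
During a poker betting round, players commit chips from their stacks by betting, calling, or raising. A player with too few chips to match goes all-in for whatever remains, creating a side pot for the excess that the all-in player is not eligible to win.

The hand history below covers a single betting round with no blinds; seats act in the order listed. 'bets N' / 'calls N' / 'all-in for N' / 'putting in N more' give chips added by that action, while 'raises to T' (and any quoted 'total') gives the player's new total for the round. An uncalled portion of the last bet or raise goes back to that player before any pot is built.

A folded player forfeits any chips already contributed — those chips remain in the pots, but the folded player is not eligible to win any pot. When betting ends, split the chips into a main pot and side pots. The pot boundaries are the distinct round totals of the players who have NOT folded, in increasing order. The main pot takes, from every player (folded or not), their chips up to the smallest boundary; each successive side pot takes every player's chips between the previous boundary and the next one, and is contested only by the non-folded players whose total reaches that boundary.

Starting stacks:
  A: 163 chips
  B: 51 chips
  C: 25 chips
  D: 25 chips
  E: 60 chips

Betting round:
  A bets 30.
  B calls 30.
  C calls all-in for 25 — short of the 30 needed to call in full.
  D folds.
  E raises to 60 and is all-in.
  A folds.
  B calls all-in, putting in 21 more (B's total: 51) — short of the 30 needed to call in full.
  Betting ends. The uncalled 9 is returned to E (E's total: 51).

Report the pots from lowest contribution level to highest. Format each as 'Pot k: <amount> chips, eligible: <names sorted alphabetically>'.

Pot 1: 100 chips, eligible: B, C, E
Pot 2: 57 chips, eligible: B, E

Derivation:
Contributions (after 9 returned to E): A=30, B=51, C=25, E=51
Folded: A, D
Pot levels (distinct totals of non-folded players): 25, 51
Layer 1-25: 25 each from A, B, C, E = 25*4 = 100 chips; eligible B, C, E
Layer 26-51: A 5 + B 26 + E 26 = 57 chips; eligible B, E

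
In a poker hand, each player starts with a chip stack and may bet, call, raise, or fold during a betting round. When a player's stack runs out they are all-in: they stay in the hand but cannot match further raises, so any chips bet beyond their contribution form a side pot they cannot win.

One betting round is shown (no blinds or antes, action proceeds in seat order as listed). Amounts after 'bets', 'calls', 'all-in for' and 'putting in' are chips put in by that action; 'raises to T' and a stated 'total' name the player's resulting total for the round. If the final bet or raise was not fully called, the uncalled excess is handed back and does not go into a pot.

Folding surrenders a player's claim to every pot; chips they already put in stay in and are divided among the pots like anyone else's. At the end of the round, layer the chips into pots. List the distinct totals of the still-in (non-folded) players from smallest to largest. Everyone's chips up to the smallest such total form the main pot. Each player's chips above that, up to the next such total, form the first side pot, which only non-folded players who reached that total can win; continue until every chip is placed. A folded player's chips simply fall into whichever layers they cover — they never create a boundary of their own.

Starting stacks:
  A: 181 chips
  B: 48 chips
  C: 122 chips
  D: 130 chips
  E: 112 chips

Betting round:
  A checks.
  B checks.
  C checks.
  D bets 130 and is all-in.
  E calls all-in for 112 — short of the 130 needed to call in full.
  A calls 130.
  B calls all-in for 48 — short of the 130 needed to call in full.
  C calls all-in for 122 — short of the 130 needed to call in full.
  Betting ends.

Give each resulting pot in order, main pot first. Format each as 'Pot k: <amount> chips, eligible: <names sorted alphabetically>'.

Pot 1: 240 chips, eligible: A, B, C, D, E
Pot 2: 256 chips, eligible: A, C, D, E
Pot 3: 30 chips, eligible: A, C, D
Pot 4: 16 chips, eligible: A, D

Derivation:
Contributions: A=130, B=48, C=122, D=130, E=112
Pot levels (distinct totals of non-folded players): 48, 112, 122, 130
Layer 1-48: 48 each from A, B, C, D, E = 48*5 = 240 chips; eligible A, B, C, D, E
Layer 49-112: 64 each from A, C, D, E = 64*4 = 256 chips; eligible A, C, D, E
Layer 113-122: 10 each from A, C, D = 10*3 = 30 chips; eligible A, C, D
Layer 123-130: 8 each from A, D = 8*2 = 16 chips; eligible A, D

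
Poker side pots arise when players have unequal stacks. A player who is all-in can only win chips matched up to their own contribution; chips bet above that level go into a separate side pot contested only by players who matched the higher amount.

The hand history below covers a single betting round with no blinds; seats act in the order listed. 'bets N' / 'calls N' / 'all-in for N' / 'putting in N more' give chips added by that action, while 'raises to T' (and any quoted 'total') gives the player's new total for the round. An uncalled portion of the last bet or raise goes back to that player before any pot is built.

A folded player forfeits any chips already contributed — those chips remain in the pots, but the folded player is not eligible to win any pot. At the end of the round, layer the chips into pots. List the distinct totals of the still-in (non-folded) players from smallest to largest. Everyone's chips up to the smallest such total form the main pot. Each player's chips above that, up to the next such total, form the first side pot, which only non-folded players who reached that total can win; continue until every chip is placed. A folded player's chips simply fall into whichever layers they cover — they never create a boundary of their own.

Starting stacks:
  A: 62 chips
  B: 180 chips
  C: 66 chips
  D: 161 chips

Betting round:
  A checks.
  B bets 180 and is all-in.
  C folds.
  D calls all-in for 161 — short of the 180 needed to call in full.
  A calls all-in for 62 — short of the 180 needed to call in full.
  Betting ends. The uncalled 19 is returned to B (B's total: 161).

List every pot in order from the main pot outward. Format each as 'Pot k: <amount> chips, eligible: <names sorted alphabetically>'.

Pot 1: 186 chips, eligible: A, B, D
Pot 2: 198 chips, eligible: B, D

Derivation:
Contributions (after 19 returned to B): A=62, B=161, D=161
Folded: C
Pot levels (distinct totals of non-folded players): 62, 161
Layer 1-62: 62 each from A, B, D = 62*3 = 186 chips; eligible A, B, D
Layer 63-161: 99 each from B, D = 99*2 = 198 chips; eligible B, D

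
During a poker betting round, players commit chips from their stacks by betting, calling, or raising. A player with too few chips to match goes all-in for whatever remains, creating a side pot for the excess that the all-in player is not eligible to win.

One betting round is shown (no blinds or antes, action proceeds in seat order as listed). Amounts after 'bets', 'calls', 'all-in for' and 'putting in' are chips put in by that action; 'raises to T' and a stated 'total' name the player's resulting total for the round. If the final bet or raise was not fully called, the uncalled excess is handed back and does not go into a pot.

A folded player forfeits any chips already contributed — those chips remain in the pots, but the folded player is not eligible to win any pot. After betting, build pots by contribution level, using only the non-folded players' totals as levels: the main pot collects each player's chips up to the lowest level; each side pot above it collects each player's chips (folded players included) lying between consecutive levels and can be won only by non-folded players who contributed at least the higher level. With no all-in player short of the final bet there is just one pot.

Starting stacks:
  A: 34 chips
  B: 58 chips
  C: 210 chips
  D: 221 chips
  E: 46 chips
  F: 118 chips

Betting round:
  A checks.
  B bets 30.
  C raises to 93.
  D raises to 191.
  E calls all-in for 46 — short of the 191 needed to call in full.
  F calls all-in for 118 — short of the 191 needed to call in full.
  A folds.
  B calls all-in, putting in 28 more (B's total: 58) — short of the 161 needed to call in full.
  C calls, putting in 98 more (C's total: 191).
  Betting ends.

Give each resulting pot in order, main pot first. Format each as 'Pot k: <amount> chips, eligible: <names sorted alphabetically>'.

Pot 1: 230 chips, eligible: B, C, D, E, F
Pot 2: 48 chips, eligible: B, C, D, F
Pot 3: 180 chips, eligible: C, D, F
Pot 4: 146 chips, eligible: C, D

Derivation:
Contributions: B=58, C=191, D=191, E=46, F=118
Folded: A
Pot levels (distinct totals of non-folded players): 46, 58, 118, 191
Layer 1-46: 46 each from B, C, D, E, F = 46*5 = 230 chips; eligible B, C, D, E, F
Layer 47-58: 12 each from B, C, D, F = 12*4 = 48 chips; eligible B, C, D, F
Layer 59-118: 60 each from C, D, F = 60*3 = 180 chips; eligible C, D, F
Layer 119-191: 73 each from C, D = 73*2 = 146 chips; eligible C, D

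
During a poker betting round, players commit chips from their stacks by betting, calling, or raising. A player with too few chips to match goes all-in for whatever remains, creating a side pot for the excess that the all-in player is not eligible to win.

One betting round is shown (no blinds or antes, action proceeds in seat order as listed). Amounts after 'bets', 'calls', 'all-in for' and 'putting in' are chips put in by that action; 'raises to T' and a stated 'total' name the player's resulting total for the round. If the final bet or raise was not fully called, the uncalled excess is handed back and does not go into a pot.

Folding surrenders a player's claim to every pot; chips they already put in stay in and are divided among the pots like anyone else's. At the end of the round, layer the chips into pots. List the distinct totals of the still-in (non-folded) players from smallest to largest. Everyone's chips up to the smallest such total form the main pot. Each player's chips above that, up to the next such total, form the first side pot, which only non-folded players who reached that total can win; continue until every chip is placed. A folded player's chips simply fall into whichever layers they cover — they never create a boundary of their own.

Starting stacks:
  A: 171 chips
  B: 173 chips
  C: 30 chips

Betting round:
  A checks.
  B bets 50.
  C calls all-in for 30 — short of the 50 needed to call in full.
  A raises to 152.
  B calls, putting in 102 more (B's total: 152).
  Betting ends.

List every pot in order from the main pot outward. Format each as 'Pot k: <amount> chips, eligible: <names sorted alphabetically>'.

Pot 1: 90 chips, eligible: A, B, C
Pot 2: 244 chips, eligible: A, B

Derivation:
Contributions: A=152, B=152, C=30
Pot levels (distinct totals of non-folded players): 30, 152
Layer 1-30: 30 each from A, B, C = 30*3 = 90 chips; eligible A, B, C
Layer 31-152: 122 each from A, B = 122*2 = 244 chips; eligible A, B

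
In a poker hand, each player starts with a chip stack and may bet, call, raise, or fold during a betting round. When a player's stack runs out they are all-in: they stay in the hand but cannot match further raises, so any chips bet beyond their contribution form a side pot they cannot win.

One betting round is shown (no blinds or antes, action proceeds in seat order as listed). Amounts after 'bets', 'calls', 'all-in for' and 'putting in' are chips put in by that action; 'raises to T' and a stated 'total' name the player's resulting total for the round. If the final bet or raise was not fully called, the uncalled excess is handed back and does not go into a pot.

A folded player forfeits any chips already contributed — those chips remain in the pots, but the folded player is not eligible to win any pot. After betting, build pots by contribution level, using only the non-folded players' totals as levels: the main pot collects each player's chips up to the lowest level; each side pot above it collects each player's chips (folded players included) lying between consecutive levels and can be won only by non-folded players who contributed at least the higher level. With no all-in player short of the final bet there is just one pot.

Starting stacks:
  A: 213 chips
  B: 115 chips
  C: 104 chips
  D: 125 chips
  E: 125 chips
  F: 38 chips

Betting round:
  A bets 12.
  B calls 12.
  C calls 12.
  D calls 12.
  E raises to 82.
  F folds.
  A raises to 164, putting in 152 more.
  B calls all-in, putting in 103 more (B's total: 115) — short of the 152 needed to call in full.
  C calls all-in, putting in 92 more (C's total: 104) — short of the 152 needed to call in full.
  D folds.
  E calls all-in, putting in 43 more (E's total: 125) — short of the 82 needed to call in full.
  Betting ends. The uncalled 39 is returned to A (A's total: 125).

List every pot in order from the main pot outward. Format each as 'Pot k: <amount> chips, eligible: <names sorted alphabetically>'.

Pot 1: 428 chips, eligible: A, B, C, E
Pot 2: 33 chips, eligible: A, B, E
Pot 3: 20 chips, eligible: A, E

Derivation:
Contributions (after 39 returned to A): A=125, B=115, C=104, D=12, E=125
Folded: D, F
Pot levels (distinct totals of non-folded players): 104, 115, 125
Layer 1-104: A 104 + B 104 + C 104 + D 12 + E 104 = 428 chips; eligible A, B, C, E
Layer 105-115: 11 each from A, B, E = 11*3 = 33 chips; eligible A, B, E
Layer 116-125: 10 each from A, E = 10*2 = 20 chips; eligible A, E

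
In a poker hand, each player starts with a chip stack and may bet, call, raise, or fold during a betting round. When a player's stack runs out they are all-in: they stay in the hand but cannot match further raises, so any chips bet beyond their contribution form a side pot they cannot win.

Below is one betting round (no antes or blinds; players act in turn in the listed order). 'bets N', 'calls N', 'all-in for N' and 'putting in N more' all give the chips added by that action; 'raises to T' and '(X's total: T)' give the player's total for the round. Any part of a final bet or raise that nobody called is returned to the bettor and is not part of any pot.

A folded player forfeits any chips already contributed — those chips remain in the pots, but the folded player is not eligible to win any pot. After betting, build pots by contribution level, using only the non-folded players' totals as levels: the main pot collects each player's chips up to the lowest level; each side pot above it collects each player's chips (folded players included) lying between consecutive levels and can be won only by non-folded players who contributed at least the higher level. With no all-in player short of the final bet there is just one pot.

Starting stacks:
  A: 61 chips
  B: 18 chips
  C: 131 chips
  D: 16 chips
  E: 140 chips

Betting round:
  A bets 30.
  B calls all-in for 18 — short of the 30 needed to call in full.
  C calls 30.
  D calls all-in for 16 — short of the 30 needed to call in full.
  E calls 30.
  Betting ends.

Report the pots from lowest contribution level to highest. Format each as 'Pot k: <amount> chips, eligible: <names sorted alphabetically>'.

Pot 1: 80 chips, eligible: A, B, C, D, E
Pot 2: 8 chips, eligible: A, B, C, E
Pot 3: 36 chips, eligible: A, C, E

Derivation:
Contributions: A=30, B=18, C=30, D=16, E=30
Pot levels (distinct totals of non-folded players): 16, 18, 30
Layer 1-16: 16 each from A, B, C, D, E = 16*5 = 80 chips; eligible A, B, C, D, E
Layer 17-18: 2 each from A, B, C, E = 2*4 = 8 chips; eligible A, B, C, E
Layer 19-30: 12 each from A, C, E = 12*3 = 36 chips; eligible A, C, E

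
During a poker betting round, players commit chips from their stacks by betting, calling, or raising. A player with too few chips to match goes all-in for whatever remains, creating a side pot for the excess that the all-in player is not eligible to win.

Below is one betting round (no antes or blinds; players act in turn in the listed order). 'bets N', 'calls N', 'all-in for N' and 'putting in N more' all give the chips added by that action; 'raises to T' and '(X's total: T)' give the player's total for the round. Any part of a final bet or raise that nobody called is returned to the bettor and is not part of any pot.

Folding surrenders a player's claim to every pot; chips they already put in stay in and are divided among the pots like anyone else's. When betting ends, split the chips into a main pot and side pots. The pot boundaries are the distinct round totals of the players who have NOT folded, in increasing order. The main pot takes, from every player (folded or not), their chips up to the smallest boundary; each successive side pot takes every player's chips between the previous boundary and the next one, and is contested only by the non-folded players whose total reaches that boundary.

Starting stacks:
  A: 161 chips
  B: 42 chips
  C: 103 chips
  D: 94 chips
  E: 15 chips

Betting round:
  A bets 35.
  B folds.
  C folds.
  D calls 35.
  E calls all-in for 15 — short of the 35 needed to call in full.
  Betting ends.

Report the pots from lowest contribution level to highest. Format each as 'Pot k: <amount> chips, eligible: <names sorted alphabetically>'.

Pot 1: 45 chips, eligible: A, D, E
Pot 2: 40 chips, eligible: A, D

Derivation:
Contributions: A=35, D=35, E=15
Folded: B, C
Pot levels (distinct totals of non-folded players): 15, 35
Layer 1-15: 15 each from A, D, E = 15*3 = 45 chips; eligible A, D, E
Layer 16-35: 20 each from A, D = 20*2 = 40 chips; eligible A, D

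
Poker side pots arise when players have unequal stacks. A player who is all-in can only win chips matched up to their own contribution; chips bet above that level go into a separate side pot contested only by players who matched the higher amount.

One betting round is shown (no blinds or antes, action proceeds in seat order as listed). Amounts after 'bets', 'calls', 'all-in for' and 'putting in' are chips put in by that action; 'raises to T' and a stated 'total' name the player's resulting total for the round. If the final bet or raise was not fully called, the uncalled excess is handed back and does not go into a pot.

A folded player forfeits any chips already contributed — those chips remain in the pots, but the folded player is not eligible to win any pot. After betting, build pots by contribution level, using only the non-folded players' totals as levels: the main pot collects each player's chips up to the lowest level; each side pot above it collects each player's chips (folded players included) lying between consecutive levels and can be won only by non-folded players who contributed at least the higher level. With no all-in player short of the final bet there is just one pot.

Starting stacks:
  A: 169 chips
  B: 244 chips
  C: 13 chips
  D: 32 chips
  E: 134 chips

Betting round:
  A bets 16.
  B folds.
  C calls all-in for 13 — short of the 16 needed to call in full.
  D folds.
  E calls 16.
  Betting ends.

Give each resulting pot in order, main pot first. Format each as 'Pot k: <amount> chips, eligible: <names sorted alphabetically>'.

Contributions: A=16, C=13, E=16
Folded: B, D
Pot levels (distinct totals of non-folded players): 13, 16
Layer 1-13: 13 each from A, C, E = 13*3 = 39 chips; eligible A, C, E
Layer 14-16: 3 each from A, E = 3*2 = 6 chips; eligible A, E

Pot 1: 39 chips, eligible: A, C, E
Pot 2: 6 chips, eligible: A, E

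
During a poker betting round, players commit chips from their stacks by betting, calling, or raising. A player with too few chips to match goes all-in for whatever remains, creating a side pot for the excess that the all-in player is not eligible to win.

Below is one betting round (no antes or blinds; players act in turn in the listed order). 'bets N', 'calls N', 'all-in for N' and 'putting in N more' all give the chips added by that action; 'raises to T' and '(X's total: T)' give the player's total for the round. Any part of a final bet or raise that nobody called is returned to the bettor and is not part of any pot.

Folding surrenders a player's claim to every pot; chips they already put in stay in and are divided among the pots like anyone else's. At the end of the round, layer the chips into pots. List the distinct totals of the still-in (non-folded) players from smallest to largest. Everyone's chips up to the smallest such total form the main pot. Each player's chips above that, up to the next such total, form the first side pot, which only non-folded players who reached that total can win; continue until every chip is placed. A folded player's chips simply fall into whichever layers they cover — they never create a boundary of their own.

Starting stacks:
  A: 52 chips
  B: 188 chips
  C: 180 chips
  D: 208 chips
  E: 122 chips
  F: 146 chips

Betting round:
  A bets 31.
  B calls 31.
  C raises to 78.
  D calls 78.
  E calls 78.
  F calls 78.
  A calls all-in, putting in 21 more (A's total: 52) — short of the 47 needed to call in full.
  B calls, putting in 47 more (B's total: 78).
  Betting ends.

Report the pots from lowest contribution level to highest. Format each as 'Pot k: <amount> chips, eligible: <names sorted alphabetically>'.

Contributions: A=52, B=78, C=78, D=78, E=78, F=78
Pot levels (distinct totals of non-folded players): 52, 78
Layer 1-52: 52 each from A, B, C, D, E, F = 52*6 = 312 chips; eligible A, B, C, D, E, F
Layer 53-78: 26 each from B, C, D, E, F = 26*5 = 130 chips; eligible B, C, D, E, F

Pot 1: 312 chips, eligible: A, B, C, D, E, F
Pot 2: 130 chips, eligible: B, C, D, E, F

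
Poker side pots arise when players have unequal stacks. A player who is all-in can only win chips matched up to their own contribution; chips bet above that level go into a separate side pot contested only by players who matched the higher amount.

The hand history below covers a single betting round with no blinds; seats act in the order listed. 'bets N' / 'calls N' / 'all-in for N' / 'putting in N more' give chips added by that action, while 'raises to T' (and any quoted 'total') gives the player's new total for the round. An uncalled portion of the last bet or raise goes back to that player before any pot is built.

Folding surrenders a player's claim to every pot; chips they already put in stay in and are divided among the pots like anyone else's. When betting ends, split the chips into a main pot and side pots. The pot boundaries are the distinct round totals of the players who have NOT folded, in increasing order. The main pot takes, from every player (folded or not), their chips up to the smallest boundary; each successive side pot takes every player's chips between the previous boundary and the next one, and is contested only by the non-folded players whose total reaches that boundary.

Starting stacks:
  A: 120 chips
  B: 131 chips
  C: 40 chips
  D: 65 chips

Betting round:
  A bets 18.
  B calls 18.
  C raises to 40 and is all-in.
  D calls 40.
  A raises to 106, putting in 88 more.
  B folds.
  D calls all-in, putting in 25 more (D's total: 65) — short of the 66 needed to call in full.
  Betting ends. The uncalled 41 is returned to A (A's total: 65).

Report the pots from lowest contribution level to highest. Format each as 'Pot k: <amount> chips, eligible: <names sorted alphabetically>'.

Pot 1: 138 chips, eligible: A, C, D
Pot 2: 50 chips, eligible: A, D

Derivation:
Contributions (after 41 returned to A): A=65, B=18, C=40, D=65
Folded: B
Pot levels (distinct totals of non-folded players): 40, 65
Layer 1-40: A 40 + B 18 + C 40 + D 40 = 138 chips; eligible A, C, D
Layer 41-65: 25 each from A, D = 25*2 = 50 chips; eligible A, D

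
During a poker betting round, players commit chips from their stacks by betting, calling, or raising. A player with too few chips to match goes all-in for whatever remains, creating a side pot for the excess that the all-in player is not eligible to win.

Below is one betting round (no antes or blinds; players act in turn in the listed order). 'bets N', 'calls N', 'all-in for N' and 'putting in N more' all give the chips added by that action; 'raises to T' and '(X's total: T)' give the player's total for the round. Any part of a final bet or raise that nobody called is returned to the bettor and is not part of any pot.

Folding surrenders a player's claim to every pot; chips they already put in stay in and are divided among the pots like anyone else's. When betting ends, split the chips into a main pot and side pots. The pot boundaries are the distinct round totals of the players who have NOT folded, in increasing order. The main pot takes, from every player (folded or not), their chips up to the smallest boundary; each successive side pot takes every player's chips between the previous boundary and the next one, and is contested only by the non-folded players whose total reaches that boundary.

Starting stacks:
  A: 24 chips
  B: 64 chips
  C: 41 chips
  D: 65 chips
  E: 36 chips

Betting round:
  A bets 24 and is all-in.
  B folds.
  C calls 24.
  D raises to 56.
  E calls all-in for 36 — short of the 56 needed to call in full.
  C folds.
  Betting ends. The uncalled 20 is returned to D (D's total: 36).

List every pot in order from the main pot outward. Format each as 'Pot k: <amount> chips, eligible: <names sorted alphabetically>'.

Pot 1: 96 chips, eligible: A, D, E
Pot 2: 24 chips, eligible: D, E

Derivation:
Contributions (after 20 returned to D): A=24, C=24, D=36, E=36
Folded: B, C
Pot levels (distinct totals of non-folded players): 24, 36
Layer 1-24: 24 each from A, C, D, E = 24*4 = 96 chips; eligible A, D, E
Layer 25-36: 12 each from D, E = 12*2 = 24 chips; eligible D, E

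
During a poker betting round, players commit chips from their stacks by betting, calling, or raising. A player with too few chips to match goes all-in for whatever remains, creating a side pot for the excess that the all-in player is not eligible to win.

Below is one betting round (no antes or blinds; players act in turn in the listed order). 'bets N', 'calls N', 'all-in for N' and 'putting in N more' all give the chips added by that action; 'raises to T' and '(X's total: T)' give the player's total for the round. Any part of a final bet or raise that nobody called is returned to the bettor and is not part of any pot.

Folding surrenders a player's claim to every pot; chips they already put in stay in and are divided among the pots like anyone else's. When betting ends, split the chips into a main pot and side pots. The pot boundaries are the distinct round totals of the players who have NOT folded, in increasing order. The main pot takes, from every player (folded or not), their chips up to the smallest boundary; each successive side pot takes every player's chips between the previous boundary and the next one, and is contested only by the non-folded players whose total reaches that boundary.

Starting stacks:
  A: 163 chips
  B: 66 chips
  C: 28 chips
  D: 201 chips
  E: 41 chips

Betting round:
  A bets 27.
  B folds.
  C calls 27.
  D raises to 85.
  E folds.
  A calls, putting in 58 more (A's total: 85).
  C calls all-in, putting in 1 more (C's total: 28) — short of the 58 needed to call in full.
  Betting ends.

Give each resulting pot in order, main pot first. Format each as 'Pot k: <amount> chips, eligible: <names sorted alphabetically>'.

Pot 1: 84 chips, eligible: A, C, D
Pot 2: 114 chips, eligible: A, D

Derivation:
Contributions: A=85, C=28, D=85
Folded: B, E
Pot levels (distinct totals of non-folded players): 28, 85
Layer 1-28: 28 each from A, C, D = 28*3 = 84 chips; eligible A, C, D
Layer 29-85: 57 each from A, D = 57*2 = 114 chips; eligible A, D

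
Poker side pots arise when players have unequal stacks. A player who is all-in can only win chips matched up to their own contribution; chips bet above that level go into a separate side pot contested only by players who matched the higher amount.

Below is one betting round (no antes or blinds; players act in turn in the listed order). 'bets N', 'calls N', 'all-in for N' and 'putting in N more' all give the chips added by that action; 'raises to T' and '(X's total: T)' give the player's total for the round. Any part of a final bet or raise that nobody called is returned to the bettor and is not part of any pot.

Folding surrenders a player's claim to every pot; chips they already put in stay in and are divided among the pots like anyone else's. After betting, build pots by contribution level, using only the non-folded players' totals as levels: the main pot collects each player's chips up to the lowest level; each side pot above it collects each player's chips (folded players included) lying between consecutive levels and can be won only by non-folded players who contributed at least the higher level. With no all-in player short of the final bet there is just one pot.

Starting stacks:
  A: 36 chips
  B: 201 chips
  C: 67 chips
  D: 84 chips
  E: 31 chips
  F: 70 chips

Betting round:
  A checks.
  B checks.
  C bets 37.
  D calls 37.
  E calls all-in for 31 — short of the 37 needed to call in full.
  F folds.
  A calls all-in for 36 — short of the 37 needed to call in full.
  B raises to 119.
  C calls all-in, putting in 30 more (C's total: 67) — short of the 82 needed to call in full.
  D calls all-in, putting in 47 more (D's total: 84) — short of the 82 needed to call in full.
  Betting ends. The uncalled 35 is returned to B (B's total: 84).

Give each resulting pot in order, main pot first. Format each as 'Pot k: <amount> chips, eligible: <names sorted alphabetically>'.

Pot 1: 155 chips, eligible: A, B, C, D, E
Pot 2: 20 chips, eligible: A, B, C, D
Pot 3: 93 chips, eligible: B, C, D
Pot 4: 34 chips, eligible: B, D

Derivation:
Contributions (after 35 returned to B): A=36, B=84, C=67, D=84, E=31
Folded: F
Pot levels (distinct totals of non-folded players): 31, 36, 67, 84
Layer 1-31: 31 each from A, B, C, D, E = 31*5 = 155 chips; eligible A, B, C, D, E
Layer 32-36: 5 each from A, B, C, D = 5*4 = 20 chips; eligible A, B, C, D
Layer 37-67: 31 each from B, C, D = 31*3 = 93 chips; eligible B, C, D
Layer 68-84: 17 each from B, D = 17*2 = 34 chips; eligible B, D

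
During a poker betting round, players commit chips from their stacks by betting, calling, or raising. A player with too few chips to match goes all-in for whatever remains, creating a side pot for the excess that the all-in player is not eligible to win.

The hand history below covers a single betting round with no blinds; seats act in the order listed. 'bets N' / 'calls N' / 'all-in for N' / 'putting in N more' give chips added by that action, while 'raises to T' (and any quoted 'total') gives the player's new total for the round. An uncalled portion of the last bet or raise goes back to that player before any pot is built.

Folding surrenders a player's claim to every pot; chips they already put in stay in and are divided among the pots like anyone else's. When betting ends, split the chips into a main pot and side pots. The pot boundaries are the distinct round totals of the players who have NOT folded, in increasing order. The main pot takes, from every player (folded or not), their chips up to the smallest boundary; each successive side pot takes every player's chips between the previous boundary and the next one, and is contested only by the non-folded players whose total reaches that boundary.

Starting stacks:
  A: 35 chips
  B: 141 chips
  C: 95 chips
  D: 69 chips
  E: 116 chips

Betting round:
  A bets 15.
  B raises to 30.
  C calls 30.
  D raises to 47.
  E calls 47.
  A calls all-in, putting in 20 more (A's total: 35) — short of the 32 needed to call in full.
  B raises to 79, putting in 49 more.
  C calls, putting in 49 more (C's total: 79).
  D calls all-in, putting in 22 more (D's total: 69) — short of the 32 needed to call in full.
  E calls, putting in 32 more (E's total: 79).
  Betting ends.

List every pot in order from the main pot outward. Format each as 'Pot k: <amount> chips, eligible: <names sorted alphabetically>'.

Contributions: A=35, B=79, C=79, D=69, E=79
Pot levels (distinct totals of non-folded players): 35, 69, 79
Layer 1-35: 35 each from A, B, C, D, E = 35*5 = 175 chips; eligible A, B, C, D, E
Layer 36-69: 34 each from B, C, D, E = 34*4 = 136 chips; eligible B, C, D, E
Layer 70-79: 10 each from B, C, E = 10*3 = 30 chips; eligible B, C, E

Pot 1: 175 chips, eligible: A, B, C, D, E
Pot 2: 136 chips, eligible: B, C, D, E
Pot 3: 30 chips, eligible: B, C, E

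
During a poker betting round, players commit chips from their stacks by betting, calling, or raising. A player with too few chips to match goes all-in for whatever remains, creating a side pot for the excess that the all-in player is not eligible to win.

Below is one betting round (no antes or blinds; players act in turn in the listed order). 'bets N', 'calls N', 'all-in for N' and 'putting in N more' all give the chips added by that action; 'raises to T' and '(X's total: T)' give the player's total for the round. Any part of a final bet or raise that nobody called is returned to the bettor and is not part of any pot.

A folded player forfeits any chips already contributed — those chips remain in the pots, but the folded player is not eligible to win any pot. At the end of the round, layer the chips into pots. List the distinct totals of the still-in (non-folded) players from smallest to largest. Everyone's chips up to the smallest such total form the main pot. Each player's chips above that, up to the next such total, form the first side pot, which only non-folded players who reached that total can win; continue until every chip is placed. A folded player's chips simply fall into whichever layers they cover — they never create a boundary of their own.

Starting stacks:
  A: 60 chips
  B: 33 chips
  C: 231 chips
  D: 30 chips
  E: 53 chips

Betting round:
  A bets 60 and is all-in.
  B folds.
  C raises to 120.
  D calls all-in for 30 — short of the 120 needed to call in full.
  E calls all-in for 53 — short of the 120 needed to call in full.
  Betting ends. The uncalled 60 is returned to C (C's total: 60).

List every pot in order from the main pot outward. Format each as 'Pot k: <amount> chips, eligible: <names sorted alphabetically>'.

Contributions (after 60 returned to C): A=60, C=60, D=30, E=53
Folded: B
Pot levels (distinct totals of non-folded players): 30, 53, 60
Layer 1-30: 30 each from A, C, D, E = 30*4 = 120 chips; eligible A, C, D, E
Layer 31-53: 23 each from A, C, E = 23*3 = 69 chips; eligible A, C, E
Layer 54-60: 7 each from A, C = 7*2 = 14 chips; eligible A, C

Pot 1: 120 chips, eligible: A, C, D, E
Pot 2: 69 chips, eligible: A, C, E
Pot 3: 14 chips, eligible: A, C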